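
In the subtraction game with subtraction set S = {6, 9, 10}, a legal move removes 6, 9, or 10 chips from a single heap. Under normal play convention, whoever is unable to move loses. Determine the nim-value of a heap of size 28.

2

n :  0  1  2  3  4  5  6  7  8  9 10 11 12 13 14 15 16 17 18 19 20 21 22 23 24 25 26 27 28
G :  0  0  0  0  0  0  1  1  1  1  1  1  2  2  2  2  0  0  0  0  0  0  1  1  1  1  1  1  2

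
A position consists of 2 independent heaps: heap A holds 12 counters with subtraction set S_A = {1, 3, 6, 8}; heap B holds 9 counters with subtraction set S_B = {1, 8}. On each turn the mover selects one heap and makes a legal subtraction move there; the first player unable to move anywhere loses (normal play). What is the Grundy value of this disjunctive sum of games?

1

Heap A, S = {1, 3, 6, 8}:
G(0) = 0
G(1) = mex{0} = 1
G(2) = mex{1} = 0
G(3) = mex{0,0} = 1
G(4) = mex{1,1} = 0
G(5) = mex{0,0} = 1
G(6) = mex{1,1,0} = 2
G(7) = mex{2,0,1} = 3
G(8) = mex{3,1,0,0} = 2
G(9) = mex{2,2,1,1} = 0
G(10) = mex{0,3,0,0} = 1
G(11) = mex{1,2,1,1} = 0
G(12) = mex{0,0,2,0} = 1
G_A(12) = 1.
Heap B, S = {1, 8}:
n : 0 1 2 3 4 5 6 7 8 9
G : 0 1 0 1 0 1 0 1 2 0
G_B(9) = 0.
Combined Grundy value = 1 ⊕ 0 = 1.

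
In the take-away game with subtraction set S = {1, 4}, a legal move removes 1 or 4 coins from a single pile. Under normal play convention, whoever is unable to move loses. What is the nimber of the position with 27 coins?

0

n :  0  1  2  3  4  5  6  7  8  9 10 11 12 13 14 15 16 17 18 19 20 21 22 23 24 25 26 27
G :  0  1  0  1  2  0  1  0  1  2  0  1  0  1  2  0  1  0  1  2  0  1  0  1  2  0  1  0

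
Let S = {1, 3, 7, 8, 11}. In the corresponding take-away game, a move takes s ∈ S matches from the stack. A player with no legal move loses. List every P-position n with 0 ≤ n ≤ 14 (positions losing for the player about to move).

0, 2, 4, 6

n :  0  1  2  3  4  5  6  7  8  9 10 11 12 13 14
G :  0  1  0  1  0  1  0  1  2  3  2  3  2  3  2
P-positions are exactly the n with G(n) = 0.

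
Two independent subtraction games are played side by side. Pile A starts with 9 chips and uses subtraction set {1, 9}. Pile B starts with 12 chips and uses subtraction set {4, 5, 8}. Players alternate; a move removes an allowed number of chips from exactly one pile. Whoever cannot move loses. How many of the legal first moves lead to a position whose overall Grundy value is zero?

Pile A, S = {1, 9}:
n : 0 1 2 3 4 5 6 7 8 9
G : 0 1 0 1 0 1 0 1 0 1
G_A(9) = 1.
Pile B, S = {4, 5, 8}:
n :  0  1  2  3  4  5  6  7  8  9 10 11 12
G :  0  0  0  0  1  1  1  1  2  2  2  2  0
G_B(12) = 0.
Combined Grundy value = 1 ⊕ 0 = 1.
A winning move leaves total XOR = 0, i.e. changes one component's Grundy value g to g ⊕ X where X is the current total.
Pile A: need g' = 1⊕1 = 0. Options: 9−1→G=0, 9−9→G=0. Hits: 2.
Pile B: need g' = 0⊕1 = 1. Options: 12−4→G=2, 12−5→G=1, 12−8→G=1. Hits: 2.

4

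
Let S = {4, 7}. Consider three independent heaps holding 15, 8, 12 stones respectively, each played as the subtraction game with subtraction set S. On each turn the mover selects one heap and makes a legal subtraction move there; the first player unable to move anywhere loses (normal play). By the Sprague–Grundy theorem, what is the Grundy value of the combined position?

All heaps use S = {4, 7}:
G(0) = 0
G(1) = mex{} = 0
G(2) = mex{} = 0
G(3) = mex{} = 0
G(4) = mex{0} = 1
G(5) = mex{0} = 1
G(6) = mex{0} = 1
G(7) = mex{0,0} = 1
G(8) = mex{1,0} = 2
G(9) = mex{1,0} = 2
G(10) = mex{1,0} = 2
G(11) = mex{1,1} = 0
G(12) = mex{2,1} = 0
G(13) = mex{2,1} = 0
G(14) = mex{2,1} = 0
G(15) = mex{0,2} = 1
Heap A: G(15) = 1.
Heap B: G(8) = 2.
Heap C: G(12) = 0.
Combined Grundy value = 1 ⊕ 2 ⊕ 0 = 3.

3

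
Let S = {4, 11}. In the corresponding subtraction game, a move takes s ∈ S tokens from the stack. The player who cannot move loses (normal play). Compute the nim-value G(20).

1

n :  0  1  2  3  4  5  6  7  8  9 10 11 12 13 14 15 16 17 18 19 20
G :  0  0  0  0  1  1  1  1  0  0  0  2  1  1  1  0  0  0  0  1  1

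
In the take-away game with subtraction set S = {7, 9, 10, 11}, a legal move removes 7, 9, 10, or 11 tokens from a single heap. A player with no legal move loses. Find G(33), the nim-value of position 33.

n :  0  1  2  3  4  5  6  7  8  9 10 11 12 13 14 15 16 17 18 19 20 21 22 23 24 25 26 27 28 29 30 31 32 33
G :  0  0  0  0  0  0  0  1  1  1  1  1  1  1  2  2  2  2  0  0  0  0  0  0  0  1  1  1  1  1  1  1  2  2

2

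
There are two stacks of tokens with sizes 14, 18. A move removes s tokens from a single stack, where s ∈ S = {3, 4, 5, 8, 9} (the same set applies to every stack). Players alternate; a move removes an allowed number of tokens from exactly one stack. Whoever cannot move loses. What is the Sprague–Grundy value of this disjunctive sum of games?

All stacks use S = {3, 4, 5, 8, 9}:
G(0) = 0
G(1) = mex{} = 0
G(2) = mex{} = 0
G(3) = mex{0} = 1
G(4) = mex{0,0} = 1
G(5) = mex{0,0,0} = 1
G(6) = mex{1,0,0} = 2
G(7) = mex{1,1,0} = 2
G(8) = mex{1,1,1,0} = 2
G(9) = mex{2,1,1,0,0} = 3
G(10) = mex{2,2,1,0,0} = 3
G(11) = mex{2,2,2,1,0} = 3
G(12) = mex{3,2,2,1,1} = 0
G(13) = mex{3,3,2,1,1} = 0
G(14) = mex{3,3,3,2,1} = 0
G(15) = mex{0,3,3,2,2} = 1
G(16) = mex{0,0,3,2,2} = 1
G(17) = mex{0,0,0,3,2} = 1
G(18) = mex{1,0,0,3,3} = 2
Stack A: G(14) = 0.
Stack B: G(18) = 2.
Combined Grundy value = 0 ⊕ 2 = 2.

2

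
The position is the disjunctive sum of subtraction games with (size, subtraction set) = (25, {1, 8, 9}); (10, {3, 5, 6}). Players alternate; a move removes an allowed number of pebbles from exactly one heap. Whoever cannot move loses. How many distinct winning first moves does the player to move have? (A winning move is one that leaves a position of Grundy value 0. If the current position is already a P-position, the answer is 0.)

Heap A, S = {1, 8, 9}:
G(0) = 0
G(1) = mex{0} = 1
G(2) = mex{1} = 0
G(3) = mex{0} = 1
G(4) = mex{1} = 0
G(5) = mex{0} = 1
G(6) = mex{1} = 0
G(7) = mex{0} = 1
G(8) = mex{1,0} = 2
G(9) = mex{2,1,0} = 3
G(10) = mex{3,0,1} = 2
G(11) = mex{2,1,0} = 3
G(12) = mex{3,0,1} = 2
G(13) = mex{2,1,0} = 3
G(14) = mex{3,0,1} = 2
G(15) = mex{2,1,0} = 3
G(16) = mex{3,2,1} = 0
G(17) = mex{0,3,2} = 1
G(18) = mex{1,2,3} = 0
G(19) = mex{0,3,2} = 1
G(20) = mex{1,2,3} = 0
G(21) = mex{0,3,2} = 1
G(22) = mex{1,2,3} = 0
G(23) = mex{0,3,2} = 1
G(24) = mex{1,0,3} = 2
G(25) = mex{2,1,0} = 3
G_A(25) = 3.
Heap B, S = {3, 5, 6}:
G(0) = 0
G(1) = mex{} = 0
G(2) = mex{} = 0
G(3) = mex{0} = 1
G(4) = mex{0} = 1
G(5) = mex{0,0} = 1
G(6) = mex{1,0,0} = 2
G(7) = mex{1,0,0} = 2
G(8) = mex{1,1,0} = 2
G(9) = mex{2,1,1} = 0
G(10) = mex{2,1,1} = 0
G_B(10) = 0.
Combined Grundy value = 3 ⊕ 0 = 3.
A winning move leaves total XOR = 0, i.e. changes one component's Grundy value g to g ⊕ X where X is the current total.
Heap A: need g' = 3⊕3 = 0. Options: 25−1→G=2, 25−8→G=1, 25−9→G=0. Hits: 1.
Heap B: need g' = 0⊕3 = 3. Options: 10−3→G=2, 10−5→G=1, 10−6→G=1. Hits: 0.

1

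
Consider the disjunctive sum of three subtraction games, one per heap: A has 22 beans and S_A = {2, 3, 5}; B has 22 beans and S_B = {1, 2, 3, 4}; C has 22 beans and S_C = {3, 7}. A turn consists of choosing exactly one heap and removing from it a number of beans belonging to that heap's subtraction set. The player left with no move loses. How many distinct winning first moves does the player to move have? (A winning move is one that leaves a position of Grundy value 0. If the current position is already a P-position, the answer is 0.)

Heap A, S = {2, 3, 5}:
G(0) = 0
G(1) = mex{} = 0
G(2) = mex{0} = 1
G(3) = mex{0,0} = 1
G(4) = mex{1,0} = 2
G(5) = mex{1,1,0} = 2
G(6) = mex{2,1,0} = 3
G(7) = mex{2,2,1} = 0
G(8) = mex{3,2,1} = 0
G(9) = mex{0,3,2} = 1
G(10) = mex{0,0,2} = 1
G(11) = mex{1,0,3} = 2
G(12) = mex{1,1,0} = 2
G(13) = mex{2,1,0} = 3
G(14) = mex{2,2,1} = 0
G(15) = mex{3,2,1} = 0
G(16) = mex{0,3,2} = 1
G(17) = mex{0,0,2} = 1
G(18) = mex{1,0,3} = 2
G(19) = mex{1,1,0} = 2
G(20) = mex{2,1,0} = 3
G(21) = mex{2,2,1} = 0
G(22) = mex{3,2,1} = 0
G_A(22) = 0.
Heap B, S = {1, 2, 3, 4}:
G(0) = 0
G(1) = mex{0} = 1
G(2) = mex{1,0} = 2
G(3) = mex{2,1,0} = 3
G(4) = mex{3,2,1,0} = 4
G(5) = mex{4,3,2,1} = 0
G(6) = mex{0,4,3,2} = 1
G(7) = mex{1,0,4,3} = 2
G(8) = mex{2,1,0,4} = 3
G(9) = mex{3,2,1,0} = 4
G(10) = mex{4,3,2,1} = 0
G(11) = mex{0,4,3,2} = 1
G(12) = mex{1,0,4,3} = 2
G(13) = mex{2,1,0,4} = 3
G(14) = mex{3,2,1,0} = 4
G(15) = mex{4,3,2,1} = 0
G(16) = mex{0,4,3,2} = 1
G(17) = mex{1,0,4,3} = 2
G(18) = mex{2,1,0,4} = 3
G(19) = mex{3,2,1,0} = 4
G(20) = mex{4,3,2,1} = 0
G(21) = mex{0,4,3,2} = 1
G(22) = mex{1,0,4,3} = 2
G_B(22) = 2.
Heap C, S = {3, 7}:
n :  0  1  2  3  4  5  6  7  8  9 10 11 12 13 14 15 16 17 18 19 20 21 22
G :  0  0  0  1  1  1  0  2  2  1  0  0  0  1  1  1  0  2  2  1  0  0  0
G_C(22) = 0.
Combined Grundy value = 0 ⊕ 2 ⊕ 0 = 2.
A winning move leaves total XOR = 0, i.e. changes one component's Grundy value g to g ⊕ X where X is the current total.
Heap A: need g' = 0⊕2 = 2. Options: 22−2→G=3, 22−3→G=2, 22−5→G=1. Hits: 1.
Heap B: need g' = 2⊕2 = 0. Options: 22−1→G=1, 22−2→G=0, 22−3→G=4, 22−4→G=3. Hits: 1.
Heap C: need g' = 0⊕2 = 2. Options: 22−3→G=1, 22−7→G=1. Hits: 0.

2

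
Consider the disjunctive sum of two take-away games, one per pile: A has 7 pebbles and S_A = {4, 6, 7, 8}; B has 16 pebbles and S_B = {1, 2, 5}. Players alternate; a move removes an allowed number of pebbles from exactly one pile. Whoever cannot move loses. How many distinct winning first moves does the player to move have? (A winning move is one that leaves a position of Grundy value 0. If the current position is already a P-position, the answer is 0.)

Pile A, S = {4, 6, 7, 8}:
G(0) = 0
G(1) = mex{} = 0
G(2) = mex{} = 0
G(3) = mex{} = 0
G(4) = mex{0} = 1
G(5) = mex{0} = 1
G(6) = mex{0,0} = 1
G(7) = mex{0,0,0} = 1
G_A(7) = 1.
Pile B, S = {1, 2, 5}:
G(0) = 0
G(1) = mex{0} = 1
G(2) = mex{1,0} = 2
G(3) = mex{2,1} = 0
G(4) = mex{0,2} = 1
G(5) = mex{1,0,0} = 2
G(6) = mex{2,1,1} = 0
G(7) = mex{0,2,2} = 1
G(8) = mex{1,0,0} = 2
G(9) = mex{2,1,1} = 0
G(10) = mex{0,2,2} = 1
G(11) = mex{1,0,0} = 2
G(12) = mex{2,1,1} = 0
G(13) = mex{0,2,2} = 1
G(14) = mex{1,0,0} = 2
G(15) = mex{2,1,1} = 0
G(16) = mex{0,2,2} = 1
G_B(16) = 1.
Combined Grundy value = 1 ⊕ 1 = 0.
A winning move leaves total XOR = 0, i.e. changes one component's Grundy value g to g ⊕ X where X is the current total.
Pile A: target g' = 1⊕0 = 1, but every legal move changes the Grundy value (mex property), so 0 moves.
Pile B: target g' = 1⊕0 = 1, but every legal move changes the Grundy value (mex property), so 0 moves.

0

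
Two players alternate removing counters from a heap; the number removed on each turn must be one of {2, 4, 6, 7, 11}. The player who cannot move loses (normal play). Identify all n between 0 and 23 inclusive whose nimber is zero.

0, 1, 9, 10, 18, 19

G(0) = 0
G(1) = mex{} = 0
G(2) = mex{0} = 1
G(3) = mex{0} = 1
G(4) = mex{1,0} = 2
G(5) = mex{1,0} = 2
G(6) = mex{2,1,0} = 3
G(7) = mex{2,1,0,0} = 3
G(8) = mex{3,2,1,0} = 4
G(9) = mex{3,2,1,1} = 0
G(10) = mex{4,3,2,1} = 0
G(11) = mex{0,3,2,2,0} = 1
G(12) = mex{0,4,3,2,0} = 1
G(13) = mex{1,0,3,3,1} = 2
G(14) = mex{1,0,4,3,1} = 2
G(15) = mex{2,1,0,4,2} = 3
G(16) = mex{2,1,0,0,2} = 3
G(17) = mex{3,2,1,0,3} = 4
G(18) = mex{3,2,1,1,3} = 0
G(19) = mex{4,3,2,1,4} = 0
G(20) = mex{0,3,2,2,0} = 1
G(21) = mex{0,4,3,2,0} = 1
G(22) = mex{1,0,3,3,1} = 2
G(23) = mex{1,0,4,3,1} = 2
P-positions are exactly the n with G(n) = 0.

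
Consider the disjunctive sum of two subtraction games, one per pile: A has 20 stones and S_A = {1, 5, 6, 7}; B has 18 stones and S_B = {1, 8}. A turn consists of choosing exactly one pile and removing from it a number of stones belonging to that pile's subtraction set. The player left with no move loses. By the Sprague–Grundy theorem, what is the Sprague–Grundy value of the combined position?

Pile A, S = {1, 5, 6, 7}:
n :  0  1  2  3  4  5  6  7  8  9 10 11 12 13 14 15 16 17 18 19 20
G :  0  1  0  1  0  1  2  3  2  3  2  3  0  1  0  1  0  1  2  3  2
G_A(20) = 2.
Pile B, S = {1, 8}:
n :  0  1  2  3  4  5  6  7  8  9 10 11 12 13 14 15 16 17 18
G :  0  1  0  1  0  1  0  1  2  0  1  0  1  0  1  0  1  2  0
G_B(18) = 0.
Combined Grundy value = 2 ⊕ 0 = 2.

2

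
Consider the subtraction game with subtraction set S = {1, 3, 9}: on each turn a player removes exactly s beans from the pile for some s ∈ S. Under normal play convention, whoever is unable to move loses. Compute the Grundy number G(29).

n :  0  1  2  3  4  5  6  7  8  9 10 11 12 13 14 15 16 17 18 19 20 21 22 23 24 25 26 27 28 29
G :  0  1  0  1  0  1  0  1  0  1  0  1  0  1  0  1  0  1  0  1  0  1  0  1  0  1  0  1  0  1

1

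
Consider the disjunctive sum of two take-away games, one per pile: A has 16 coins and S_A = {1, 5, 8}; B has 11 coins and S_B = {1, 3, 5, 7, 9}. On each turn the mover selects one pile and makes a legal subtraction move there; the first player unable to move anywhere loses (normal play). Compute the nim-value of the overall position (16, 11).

0

Pile A, S = {1, 5, 8}:
n :  0  1  2  3  4  5  6  7  8  9 10 11 12 13 14 15 16
G :  0  1  0  1  0  1  0  1  2  3  2  3  2  0  1  0  1
G_A(16) = 1.
Pile B, S = {1, 3, 5, 7, 9}:
n :  0  1  2  3  4  5  6  7  8  9 10 11
G :  0  1  0  1  0  1  0  1  0  1  0  1
G_B(11) = 1.
Combined Grundy value = 1 ⊕ 1 = 0.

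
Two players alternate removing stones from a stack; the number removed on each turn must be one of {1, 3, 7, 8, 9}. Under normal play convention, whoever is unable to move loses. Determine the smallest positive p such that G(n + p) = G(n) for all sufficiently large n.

16

n :  0  1  2  3  4  5  6  7  8  9 10 11 12 13 14 15 16 17 18 19 20 21 22 23 24 25 26 27 28 29 30 31 32 33
G :  0  1  0  1  0  1  0  1  2  3  2  3  2  3  2  3  0  1  0  1  0  1  0  1  2  3  2  3  2  3  2  3  0  1
G(n+16) = G(n) holds for n = 0,…,8 (a full window of length max(S) = 9), so the sequence is purely periodic with period 16.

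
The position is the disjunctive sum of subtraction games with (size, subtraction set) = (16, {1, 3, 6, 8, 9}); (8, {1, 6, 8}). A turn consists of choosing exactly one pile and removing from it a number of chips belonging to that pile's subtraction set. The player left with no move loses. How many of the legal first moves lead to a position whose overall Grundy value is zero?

4

Pile A, S = {1, 3, 6, 8, 9}:
n :  0  1  2  3  4  5  6  7  8  9 10 11 12 13 14 15 16
G :  0  1  0  1  0  1  2  3  2  3  2  3  4  5  0  1  0
G_A(16) = 0.
Pile B, S = {1, 6, 8}:
G(0) = 0
G(1) = mex{0} = 1
G(2) = mex{1} = 0
G(3) = mex{0} = 1
G(4) = mex{1} = 0
G(5) = mex{0} = 1
G(6) = mex{1,0} = 2
G(7) = mex{2,1} = 0
G(8) = mex{0,0,0} = 1
G_B(8) = 1.
Combined Grundy value = 0 ⊕ 1 = 1.
A winning move leaves total XOR = 0, i.e. changes one component's Grundy value g to g ⊕ X where X is the current total.
Pile A: need g' = 0⊕1 = 1. Options: 16−1→G=1, 16−3→G=5, 16−6→G=2, 16−8→G=2, 16−9→G=3. Hits: 1.
Pile B: need g' = 1⊕1 = 0. Options: 8−1→G=0, 8−6→G=0, 8−8→G=0. Hits: 3.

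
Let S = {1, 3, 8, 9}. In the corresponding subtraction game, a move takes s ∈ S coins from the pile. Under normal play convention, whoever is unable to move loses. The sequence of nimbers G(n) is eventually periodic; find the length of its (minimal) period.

16

n :  0  1  2  3  4  5  6  7  8  9 10 11 12 13 14 15 16 17 18 19 20 21 22 23 24 25 26 27 28 29 30 31 32 33
G :  0  1  0  1  0  1  0  1  2  3  2  3  2  3  2  3  0  1  0  1  0  1  0  1  2  3  2  3  2  3  2  3  0  1
G(n+16) = G(n) holds for n = 0,…,8 (a full window of length max(S) = 9), so the sequence is purely periodic with period 16.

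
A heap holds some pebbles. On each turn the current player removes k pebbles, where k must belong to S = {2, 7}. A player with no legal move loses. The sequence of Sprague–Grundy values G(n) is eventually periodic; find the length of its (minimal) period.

9

n :  0  1  2  3  4  5  6  7  8  9 10 11 12 13 14 15 16 17 18 19
G :  0  0  1  1  0  0  1  1  2  0  0  1  1  0  0  1  1  2  0  0
G(n+9) = G(n) holds for n = 0,…,6 (a full window of length max(S) = 7), so the sequence is purely periodic with period 9.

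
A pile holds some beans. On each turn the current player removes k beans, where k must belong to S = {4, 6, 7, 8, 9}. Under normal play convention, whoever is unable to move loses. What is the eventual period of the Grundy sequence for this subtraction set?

n :  0  1  2  3  4  5  6  7  8  9 10 11 12 13 14 15 16 17 18 19 20 21 22 23 24 25 26 27
G :  0  0  0  0  1  1  1  1  2  2  2  2  3  0  0  0  0  1  1  1  1  2  2  2  2  3  0  0
G(n+13) = G(n) holds for n = 0,…,8 (a full window of length max(S) = 9), so the sequence is purely periodic with period 13.

13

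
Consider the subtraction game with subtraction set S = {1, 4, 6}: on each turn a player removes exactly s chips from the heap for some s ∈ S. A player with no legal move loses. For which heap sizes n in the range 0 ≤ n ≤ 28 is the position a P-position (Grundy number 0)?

G(0) = 0
G(1) = mex{0} = 1
G(2) = mex{1} = 0
G(3) = mex{0} = 1
G(4) = mex{1,0} = 2
G(5) = mex{2,1} = 0
G(6) = mex{0,0,0} = 1
G(7) = mex{1,1,1} = 0
G(8) = mex{0,2,0} = 1
G(9) = mex{1,0,1} = 2
G(10) = mex{2,1,2} = 0
G(11) = mex{0,0,0} = 1
G(12) = mex{1,1,1} = 0
G(13) = mex{0,2,0} = 1
G(14) = mex{1,0,1} = 2
G(15) = mex{2,1,2} = 0
G(16) = mex{0,0,0} = 1
G(17) = mex{1,1,1} = 0
G(18) = mex{0,2,0} = 1
G(19) = mex{1,0,1} = 2
G(20) = mex{2,1,2} = 0
G(21) = mex{0,0,0} = 1
G(22) = mex{1,1,1} = 0
G(23) = mex{0,2,0} = 1
G(24) = mex{1,0,1} = 2
G(25) = mex{2,1,2} = 0
G(26) = mex{0,0,0} = 1
G(27) = mex{1,1,1} = 0
G(28) = mex{0,2,0} = 1
P-positions are exactly the n with G(n) = 0.

0, 2, 5, 7, 10, 12, 15, 17, 20, 22, 25, 27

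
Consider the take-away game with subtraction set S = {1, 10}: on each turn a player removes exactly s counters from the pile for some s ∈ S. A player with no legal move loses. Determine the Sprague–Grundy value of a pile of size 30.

0

G(0) = 0
G(1) = mex{0} = 1
G(2) = mex{1} = 0
G(3) = mex{0} = 1
G(4) = mex{1} = 0
G(5) = mex{0} = 1
G(6) = mex{1} = 0
G(7) = mex{0} = 1
G(8) = mex{1} = 0
G(9) = mex{0} = 1
G(10) = mex{1,0} = 2
G(11) = mex{2,1} = 0
G(12) = mex{0,0} = 1
G(13) = mex{1,1} = 0
G(14) = mex{0,0} = 1
G(15) = mex{1,1} = 0
G(16) = mex{0,0} = 1
G(17) = mex{1,1} = 0
G(18) = mex{0,0} = 1
G(19) = mex{1,1} = 0
G(20) = mex{0,2} = 1
G(21) = mex{1,0} = 2
G(22) = mex{2,1} = 0
G(23) = mex{0,0} = 1
G(24) = mex{1,1} = 0
G(25) = mex{0,0} = 1
G(26) = mex{1,1} = 0
G(27) = mex{0,0} = 1
G(28) = mex{1,1} = 0
G(29) = mex{0,0} = 1
G(30) = mex{1,1} = 0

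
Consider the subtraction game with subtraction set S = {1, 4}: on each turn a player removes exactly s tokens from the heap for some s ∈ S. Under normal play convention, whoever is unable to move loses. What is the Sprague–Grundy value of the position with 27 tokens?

0

G(0) = 0
G(1) = mex{0} = 1
G(2) = mex{1} = 0
G(3) = mex{0} = 1
G(4) = mex{1,0} = 2
G(5) = mex{2,1} = 0
G(6) = mex{0,0} = 1
G(7) = mex{1,1} = 0
G(8) = mex{0,2} = 1
G(9) = mex{1,0} = 2
G(10) = mex{2,1} = 0
G(11) = mex{0,0} = 1
G(12) = mex{1,1} = 0
G(13) = mex{0,2} = 1
G(14) = mex{1,0} = 2
G(15) = mex{2,1} = 0
G(16) = mex{0,0} = 1
G(17) = mex{1,1} = 0
G(18) = mex{0,2} = 1
G(19) = mex{1,0} = 2
G(20) = mex{2,1} = 0
G(21) = mex{0,0} = 1
G(22) = mex{1,1} = 0
G(23) = mex{0,2} = 1
G(24) = mex{1,0} = 2
G(25) = mex{2,1} = 0
G(26) = mex{0,0} = 1
G(27) = mex{1,1} = 0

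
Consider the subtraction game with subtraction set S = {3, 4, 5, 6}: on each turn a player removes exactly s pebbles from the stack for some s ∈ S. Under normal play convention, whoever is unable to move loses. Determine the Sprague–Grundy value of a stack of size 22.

1

G(0) = 0
G(1) = mex{} = 0
G(2) = mex{} = 0
G(3) = mex{0} = 1
G(4) = mex{0,0} = 1
G(5) = mex{0,0,0} = 1
G(6) = mex{1,0,0,0} = 2
G(7) = mex{1,1,0,0} = 2
G(8) = mex{1,1,1,0} = 2
G(9) = mex{2,1,1,1} = 0
G(10) = mex{2,2,1,1} = 0
G(11) = mex{2,2,2,1} = 0
G(12) = mex{0,2,2,2} = 1
G(13) = mex{0,0,2,2} = 1
G(14) = mex{0,0,0,2} = 1
G(15) = mex{1,0,0,0} = 2
G(16) = mex{1,1,0,0} = 2
G(17) = mex{1,1,1,0} = 2
G(18) = mex{2,1,1,1} = 0
G(19) = mex{2,2,1,1} = 0
G(20) = mex{2,2,2,1} = 0
G(21) = mex{0,2,2,2} = 1
G(22) = mex{0,0,2,2} = 1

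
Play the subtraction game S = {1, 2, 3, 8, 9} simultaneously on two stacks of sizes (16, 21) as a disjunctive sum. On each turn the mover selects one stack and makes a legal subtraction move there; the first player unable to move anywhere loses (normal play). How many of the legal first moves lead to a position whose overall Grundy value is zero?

All stacks use S = {1, 2, 3, 8, 9}:
n :  0  1  2  3  4  5  6  7  8  9 10 11 12 13 14 15 16 17 18 19 20 21
G :  0  1  2  3  0  1  2  3  4  5  0  1  2  3  0  1  2  3  4  5  0  1
Stack A: G(16) = 2.
Stack B: G(21) = 1.
Combined Grundy value = 2 ⊕ 1 = 3.
A winning move leaves total XOR = 0, i.e. changes one component's Grundy value g to g ⊕ X where X is the current total.
Stack A: need g' = 2⊕3 = 1. Options: 16−1→G=1, 16−2→G=0, 16−3→G=3, 16−8→G=4, 16−9→G=3. Hits: 1.
Stack B: need g' = 1⊕3 = 2. Options: 21−1→G=0, 21−2→G=5, 21−3→G=4, 21−8→G=3, 21−9→G=2. Hits: 1.

2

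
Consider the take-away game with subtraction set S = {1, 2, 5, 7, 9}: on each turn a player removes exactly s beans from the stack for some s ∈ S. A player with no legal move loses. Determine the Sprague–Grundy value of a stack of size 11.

G(0) = 0
G(1) = mex{0} = 1
G(2) = mex{1,0} = 2
G(3) = mex{2,1} = 0
G(4) = mex{0,2} = 1
G(5) = mex{1,0,0} = 2
G(6) = mex{2,1,1} = 0
G(7) = mex{0,2,2,0} = 1
G(8) = mex{1,0,0,1} = 2
G(9) = mex{2,1,1,2,0} = 3
G(10) = mex{3,2,2,0,1} = 4
G(11) = mex{4,3,0,1,2} = 5

5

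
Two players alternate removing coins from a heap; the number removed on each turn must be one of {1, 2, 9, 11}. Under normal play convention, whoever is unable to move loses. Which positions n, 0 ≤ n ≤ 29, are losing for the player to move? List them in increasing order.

n :  0  1  2  3  4  5  6  7  8  9 10 11 12 13 14 15 16 17 18 19 20 21 22 23 24 25 26 27 28 29
G :  0  1  2  0  1  2  0  1  2  3  0  1  2  0  1  2  0  1  2  3  0  1  2  0  1  2  0  1  2  3
P-positions are exactly the n with G(n) = 0.

0, 3, 6, 10, 13, 16, 20, 23, 26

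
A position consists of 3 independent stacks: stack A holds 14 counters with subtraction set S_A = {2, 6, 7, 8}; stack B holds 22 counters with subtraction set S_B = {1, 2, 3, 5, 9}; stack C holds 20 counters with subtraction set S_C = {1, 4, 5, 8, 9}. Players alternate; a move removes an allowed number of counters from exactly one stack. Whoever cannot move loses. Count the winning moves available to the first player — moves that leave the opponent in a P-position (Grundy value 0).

1

Stack A, S = {2, 6, 7, 8}:
G(0) = 0
G(1) = mex{} = 0
G(2) = mex{0} = 1
G(3) = mex{0} = 1
G(4) = mex{1} = 0
G(5) = mex{1} = 0
G(6) = mex{0,0} = 1
G(7) = mex{0,0,0} = 1
G(8) = mex{1,1,0,0} = 2
G(9) = mex{1,1,1,0} = 2
G(10) = mex{2,0,1,1} = 3
G(11) = mex{2,0,0,1} = 3
G(12) = mex{3,1,0,0} = 2
G(13) = mex{3,1,1,0} = 2
G(14) = mex{2,2,1,1} = 0
G_A(14) = 0.
Stack B, S = {1, 2, 3, 5, 9}:
G(0) = 0
G(1) = mex{0} = 1
G(2) = mex{1,0} = 2
G(3) = mex{2,1,0} = 3
G(4) = mex{3,2,1} = 0
G(5) = mex{0,3,2,0} = 1
G(6) = mex{1,0,3,1} = 2
G(7) = mex{2,1,0,2} = 3
G(8) = mex{3,2,1,3} = 0
G(9) = mex{0,3,2,0,0} = 1
G(10) = mex{1,0,3,1,1} = 2
G(11) = mex{2,1,0,2,2} = 3
G(12) = mex{3,2,1,3,3} = 0
G(13) = mex{0,3,2,0,0} = 1
G(14) = mex{1,0,3,1,1} = 2
G(15) = mex{2,1,0,2,2} = 3
G(16) = mex{3,2,1,3,3} = 0
G(17) = mex{0,3,2,0,0} = 1
G(18) = mex{1,0,3,1,1} = 2
G(19) = mex{2,1,0,2,2} = 3
G(20) = mex{3,2,1,3,3} = 0
G(21) = mex{0,3,2,0,0} = 1
G(22) = mex{1,0,3,1,1} = 2
G_B(22) = 2.
Stack C, S = {1, 4, 5, 8, 9}:
G(0) = 0
G(1) = mex{0} = 1
G(2) = mex{1} = 0
G(3) = mex{0} = 1
G(4) = mex{1,0} = 2
G(5) = mex{2,1,0} = 3
G(6) = mex{3,0,1} = 2
G(7) = mex{2,1,0} = 3
G(8) = mex{3,2,1,0} = 4
G(9) = mex{4,3,2,1,0} = 5
G(10) = mex{5,2,3,0,1} = 4
G(11) = mex{4,3,2,1,0} = 5
G(12) = mex{5,4,3,2,1} = 0
G(13) = mex{0,5,4,3,2} = 1
G(14) = mex{1,4,5,2,3} = 0
G(15) = mex{0,5,4,3,2} = 1
G(16) = mex{1,0,5,4,3} = 2
G(17) = mex{2,1,0,5,4} = 3
G(18) = mex{3,0,1,4,5} = 2
G(19) = mex{2,1,0,5,4} = 3
G(20) = mex{3,2,1,0,5} = 4
G_C(20) = 4.
Combined Grundy value = 0 ⊕ 2 ⊕ 4 = 6.
A winning move leaves total XOR = 0, i.e. changes one component's Grundy value g to g ⊕ X where X is the current total.
Stack A: need g' = 0⊕6 = 6. Options: 14−2→G=2, 14−6→G=2, 14−7→G=1, 14−8→G=1. Hits: 0.
Stack B: need g' = 2⊕6 = 4. Options: 22−1→G=1, 22−2→G=0, 22−3→G=3, 22−5→G=1, 22−9→G=1. Hits: 0.
Stack C: need g' = 4⊕6 = 2. Options: 20−1→G=3, 20−4→G=2, 20−5→G=1, 20−8→G=0, 20−9→G=5. Hits: 1.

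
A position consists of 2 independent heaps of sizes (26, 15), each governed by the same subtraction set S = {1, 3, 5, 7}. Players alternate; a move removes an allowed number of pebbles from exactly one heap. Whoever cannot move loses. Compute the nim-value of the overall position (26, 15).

1

All heaps use S = {1, 3, 5, 7}:
G(0) = 0
G(1) = mex{0} = 1
G(2) = mex{1} = 0
G(3) = mex{0,0} = 1
G(4) = mex{1,1} = 0
G(5) = mex{0,0,0} = 1
G(6) = mex{1,1,1} = 0
G(7) = mex{0,0,0,0} = 1
G(8) = mex{1,1,1,1} = 0
G(9) = mex{0,0,0,0} = 1
G(10) = mex{1,1,1,1} = 0
G(11) = mex{0,0,0,0} = 1
G(12) = mex{1,1,1,1} = 0
G(13) = mex{0,0,0,0} = 1
G(14) = mex{1,1,1,1} = 0
G(15) = mex{0,0,0,0} = 1
G(16) = mex{1,1,1,1} = 0
G(17) = mex{0,0,0,0} = 1
G(18) = mex{1,1,1,1} = 0
G(19) = mex{0,0,0,0} = 1
G(20) = mex{1,1,1,1} = 0
G(21) = mex{0,0,0,0} = 1
G(22) = mex{1,1,1,1} = 0
G(23) = mex{0,0,0,0} = 1
G(24) = mex{1,1,1,1} = 0
G(25) = mex{0,0,0,0} = 1
G(26) = mex{1,1,1,1} = 0
Heap A: G(26) = 0.
Heap B: G(15) = 1.
Combined Grundy value = 0 ⊕ 1 = 1.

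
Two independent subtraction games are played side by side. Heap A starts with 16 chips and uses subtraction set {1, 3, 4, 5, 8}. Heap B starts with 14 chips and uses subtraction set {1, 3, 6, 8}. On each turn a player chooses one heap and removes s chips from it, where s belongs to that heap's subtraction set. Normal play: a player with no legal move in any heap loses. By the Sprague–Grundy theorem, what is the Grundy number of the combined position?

2

Heap A, S = {1, 3, 4, 5, 8}:
G(0) = 0
G(1) = mex{0} = 1
G(2) = mex{1} = 0
G(3) = mex{0,0} = 1
G(4) = mex{1,1,0} = 2
G(5) = mex{2,0,1,0} = 3
G(6) = mex{3,1,0,1} = 2
G(7) = mex{2,2,1,0} = 3
G(8) = mex{3,3,2,1,0} = 4
G(9) = mex{4,2,3,2,1} = 0
G(10) = mex{0,3,2,3,0} = 1
G(11) = mex{1,4,3,2,1} = 0
G(12) = mex{0,0,4,3,2} = 1
G(13) = mex{1,1,0,4,3} = 2
G(14) = mex{2,0,1,0,2} = 3
G(15) = mex{3,1,0,1,3} = 2
G(16) = mex{2,2,1,0,4} = 3
G_A(16) = 3.
Heap B, S = {1, 3, 6, 8}:
G(0) = 0
G(1) = mex{0} = 1
G(2) = mex{1} = 0
G(3) = mex{0,0} = 1
G(4) = mex{1,1} = 0
G(5) = mex{0,0} = 1
G(6) = mex{1,1,0} = 2
G(7) = mex{2,0,1} = 3
G(8) = mex{3,1,0,0} = 2
G(9) = mex{2,2,1,1} = 0
G(10) = mex{0,3,0,0} = 1
G(11) = mex{1,2,1,1} = 0
G(12) = mex{0,0,2,0} = 1
G(13) = mex{1,1,3,1} = 0
G(14) = mex{0,0,2,2} = 1
G_B(14) = 1.
Combined Grundy value = 3 ⊕ 1 = 2.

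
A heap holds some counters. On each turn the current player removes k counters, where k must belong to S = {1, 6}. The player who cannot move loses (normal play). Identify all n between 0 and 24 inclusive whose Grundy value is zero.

G(0) = 0
G(1) = mex{0} = 1
G(2) = mex{1} = 0
G(3) = mex{0} = 1
G(4) = mex{1} = 0
G(5) = mex{0} = 1
G(6) = mex{1,0} = 2
G(7) = mex{2,1} = 0
G(8) = mex{0,0} = 1
G(9) = mex{1,1} = 0
G(10) = mex{0,0} = 1
G(11) = mex{1,1} = 0
G(12) = mex{0,2} = 1
G(13) = mex{1,0} = 2
G(14) = mex{2,1} = 0
G(15) = mex{0,0} = 1
G(16) = mex{1,1} = 0
G(17) = mex{0,0} = 1
G(18) = mex{1,1} = 0
G(19) = mex{0,2} = 1
G(20) = mex{1,0} = 2
G(21) = mex{2,1} = 0
G(22) = mex{0,0} = 1
G(23) = mex{1,1} = 0
G(24) = mex{0,0} = 1
P-positions are exactly the n with G(n) = 0.

0, 2, 4, 7, 9, 11, 14, 16, 18, 21, 23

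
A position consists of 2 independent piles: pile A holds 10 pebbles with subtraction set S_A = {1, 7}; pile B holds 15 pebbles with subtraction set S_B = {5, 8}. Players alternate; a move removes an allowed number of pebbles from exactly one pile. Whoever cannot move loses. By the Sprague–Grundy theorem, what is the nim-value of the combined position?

Pile A, S = {1, 7}:
G(0) = 0
G(1) = mex{0} = 1
G(2) = mex{1} = 0
G(3) = mex{0} = 1
G(4) = mex{1} = 0
G(5) = mex{0} = 1
G(6) = mex{1} = 0
G(7) = mex{0,0} = 1
G(8) = mex{1,1} = 0
G(9) = mex{0,0} = 1
G(10) = mex{1,1} = 0
G_A(10) = 0.
Pile B, S = {5, 8}:
n :  0  1  2  3  4  5  6  7  8  9 10 11 12 13 14 15
G :  0  0  0  0  0  1  1  1  1  1  2  2  2  0  0  0
G_B(15) = 0.
Combined Grundy value = 0 ⊕ 0 = 0.

0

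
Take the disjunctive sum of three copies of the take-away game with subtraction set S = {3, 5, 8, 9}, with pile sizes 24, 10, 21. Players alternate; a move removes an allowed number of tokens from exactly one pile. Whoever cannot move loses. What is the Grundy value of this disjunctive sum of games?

0

All piles use S = {3, 5, 8, 9}:
G(0) = 0
G(1) = mex{} = 0
G(2) = mex{} = 0
G(3) = mex{0} = 1
G(4) = mex{0} = 1
G(5) = mex{0,0} = 1
G(6) = mex{1,0} = 2
G(7) = mex{1,0} = 2
G(8) = mex{1,1,0} = 2
G(9) = mex{2,1,0,0} = 3
G(10) = mex{2,1,0,0} = 3
G(11) = mex{2,2,1,0} = 3
G(12) = mex{3,2,1,1} = 0
G(13) = mex{3,2,1,1} = 0
G(14) = mex{3,3,2,1} = 0
G(15) = mex{0,3,2,2} = 1
G(16) = mex{0,3,2,2} = 1
G(17) = mex{0,0,3,2} = 1
G(18) = mex{1,0,3,3} = 2
G(19) = mex{1,0,3,3} = 2
G(20) = mex{1,1,0,3} = 2
G(21) = mex{2,1,0,0} = 3
G(22) = mex{2,1,0,0} = 3
G(23) = mex{2,2,1,0} = 3
G(24) = mex{3,2,1,1} = 0
Pile A: G(24) = 0.
Pile B: G(10) = 3.
Pile C: G(21) = 3.
Combined Grundy value = 0 ⊕ 3 ⊕ 3 = 0.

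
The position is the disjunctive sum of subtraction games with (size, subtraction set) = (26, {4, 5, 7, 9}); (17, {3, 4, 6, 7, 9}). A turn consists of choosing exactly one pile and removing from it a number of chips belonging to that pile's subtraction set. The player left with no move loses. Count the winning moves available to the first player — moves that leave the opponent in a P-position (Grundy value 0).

Pile A, S = {4, 5, 7, 9}:
n :  0  1  2  3  4  5  6  7  8  9 10 11 12 13 14 15 16 17 18 19 20 21 22 23 24 25 26
G :  0  0  0  0  1  1  1  1  2  2  2  2  3  0  0  0  0  1  1  1  1  2  2  2  2  3  0
G_A(26) = 0.
Pile B, S = {3, 4, 6, 7, 9}:
n :  0  1  2  3  4  5  6  7  8  9 10 11 12 13 14 15 16 17
G :  0  0  0  1  1  1  2  2  2  3  3  3  0  0  0  1  1  1
G_B(17) = 1.
Combined Grundy value = 0 ⊕ 1 = 1.
A winning move leaves total XOR = 0, i.e. changes one component's Grundy value g to g ⊕ X where X is the current total.
Pile A: need g' = 0⊕1 = 1. Options: 26−4→G=2, 26−5→G=2, 26−7→G=1, 26−9→G=1. Hits: 2.
Pile B: need g' = 1⊕1 = 0. Options: 17−3→G=0, 17−4→G=0, 17−6→G=3, 17−7→G=3, 17−9→G=2. Hits: 2.

4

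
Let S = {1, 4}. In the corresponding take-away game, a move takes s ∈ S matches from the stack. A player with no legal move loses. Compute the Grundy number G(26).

1

n :  0  1  2  3  4  5  6  7  8  9 10 11 12 13 14 15 16 17 18 19 20 21 22 23 24 25 26
G :  0  1  0  1  2  0  1  0  1  2  0  1  0  1  2  0  1  0  1  2  0  1  0  1  2  0  1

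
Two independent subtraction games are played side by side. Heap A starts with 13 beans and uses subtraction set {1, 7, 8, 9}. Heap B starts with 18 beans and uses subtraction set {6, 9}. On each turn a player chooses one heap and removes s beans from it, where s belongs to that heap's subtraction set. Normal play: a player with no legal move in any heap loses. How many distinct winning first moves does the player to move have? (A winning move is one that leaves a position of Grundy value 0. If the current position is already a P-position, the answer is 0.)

Heap A, S = {1, 7, 8, 9}:
G(0) = 0
G(1) = mex{0} = 1
G(2) = mex{1} = 0
G(3) = mex{0} = 1
G(4) = mex{1} = 0
G(5) = mex{0} = 1
G(6) = mex{1} = 0
G(7) = mex{0,0} = 1
G(8) = mex{1,1,0} = 2
G(9) = mex{2,0,1,0} = 3
G(10) = mex{3,1,0,1} = 2
G(11) = mex{2,0,1,0} = 3
G(12) = mex{3,1,0,1} = 2
G(13) = mex{2,0,1,0} = 3
G_A(13) = 3.
Heap B, S = {6, 9}:
n :  0  1  2  3  4  5  6  7  8  9 10 11 12 13 14 15 16 17 18
G :  0  0  0  0  0  0  1  1  1  1  1  1  2  2  2  0  0  0  0
G_B(18) = 0.
Combined Grundy value = 3 ⊕ 0 = 3.
A winning move leaves total XOR = 0, i.e. changes one component's Grundy value g to g ⊕ X where X is the current total.
Heap A: need g' = 3⊕3 = 0. Options: 13−1→G=2, 13−7→G=0, 13−8→G=1, 13−9→G=0. Hits: 2.
Heap B: need g' = 0⊕3 = 3. Options: 18−6→G=2, 18−9→G=1. Hits: 0.

2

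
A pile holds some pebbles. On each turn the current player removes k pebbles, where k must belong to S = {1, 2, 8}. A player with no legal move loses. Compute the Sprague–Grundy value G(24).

0

G(0) = 0
G(1) = mex{0} = 1
G(2) = mex{1,0} = 2
G(3) = mex{2,1} = 0
G(4) = mex{0,2} = 1
G(5) = mex{1,0} = 2
G(6) = mex{2,1} = 0
G(7) = mex{0,2} = 1
G(8) = mex{1,0,0} = 2
G(9) = mex{2,1,1} = 0
G(10) = mex{0,2,2} = 1
G(11) = mex{1,0,0} = 2
G(12) = mex{2,1,1} = 0
G(13) = mex{0,2,2} = 1
G(14) = mex{1,0,0} = 2
G(15) = mex{2,1,1} = 0
G(16) = mex{0,2,2} = 1
G(17) = mex{1,0,0} = 2
G(18) = mex{2,1,1} = 0
G(19) = mex{0,2,2} = 1
G(20) = mex{1,0,0} = 2
G(21) = mex{2,1,1} = 0
G(22) = mex{0,2,2} = 1
G(23) = mex{1,0,0} = 2
G(24) = mex{2,1,1} = 0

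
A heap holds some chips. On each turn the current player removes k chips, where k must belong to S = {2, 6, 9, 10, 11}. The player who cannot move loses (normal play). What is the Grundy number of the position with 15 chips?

3

G(0) = 0
G(1) = mex{} = 0
G(2) = mex{0} = 1
G(3) = mex{0} = 1
G(4) = mex{1} = 0
G(5) = mex{1} = 0
G(6) = mex{0,0} = 1
G(7) = mex{0,0} = 1
G(8) = mex{1,1} = 0
G(9) = mex{1,1,0} = 2
G(10) = mex{0,0,0,0} = 1
G(11) = mex{2,0,1,0,0} = 3
G(12) = mex{1,1,1,1,0} = 2
G(13) = mex{3,1,0,1,1} = 2
G(14) = mex{2,0,0,0,1} = 3
G(15) = mex{2,2,1,0,0} = 3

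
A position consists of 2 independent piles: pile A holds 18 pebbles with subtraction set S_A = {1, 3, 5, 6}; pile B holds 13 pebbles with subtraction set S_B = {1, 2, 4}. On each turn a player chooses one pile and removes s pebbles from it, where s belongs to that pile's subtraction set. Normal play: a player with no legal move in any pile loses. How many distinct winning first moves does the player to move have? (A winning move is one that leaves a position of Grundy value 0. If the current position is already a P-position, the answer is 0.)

1

Pile A, S = {1, 3, 5, 6}:
n :  0  1  2  3  4  5  6  7  8  9 10 11 12 13 14 15 16 17 18
G :  0  1  0  1  0  1  2  3  2  3  2  0  1  0  1  0  1  2  3
G_A(18) = 3.
Pile B, S = {1, 2, 4}:
G(0) = 0
G(1) = mex{0} = 1
G(2) = mex{1,0} = 2
G(3) = mex{2,1} = 0
G(4) = mex{0,2,0} = 1
G(5) = mex{1,0,1} = 2
G(6) = mex{2,1,2} = 0
G(7) = mex{0,2,0} = 1
G(8) = mex{1,0,1} = 2
G(9) = mex{2,1,2} = 0
G(10) = mex{0,2,0} = 1
G(11) = mex{1,0,1} = 2
G(12) = mex{2,1,2} = 0
G(13) = mex{0,2,0} = 1
G_B(13) = 1.
Combined Grundy value = 3 ⊕ 1 = 2.
A winning move leaves total XOR = 0, i.e. changes one component's Grundy value g to g ⊕ X where X is the current total.
Pile A: need g' = 3⊕2 = 1. Options: 18−1→G=2, 18−3→G=0, 18−5→G=0, 18−6→G=1. Hits: 1.
Pile B: need g' = 1⊕2 = 3. Options: 13−1→G=0, 13−2→G=2, 13−4→G=0. Hits: 0.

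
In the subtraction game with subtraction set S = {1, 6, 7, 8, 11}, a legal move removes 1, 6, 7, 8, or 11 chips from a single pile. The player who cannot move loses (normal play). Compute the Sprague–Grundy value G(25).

n :  0  1  2  3  4  5  6  7  8  9 10 11 12 13 14 15 16 17 18 19 20 21 22 23 24 25
G :  0  1  0  1  0  1  2  3  2  3  2  3  4  5  0  1  0  1  0  1  2  3  2  3  2  3

3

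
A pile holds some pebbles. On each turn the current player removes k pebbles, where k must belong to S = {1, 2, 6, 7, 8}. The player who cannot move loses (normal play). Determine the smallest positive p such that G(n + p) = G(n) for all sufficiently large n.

12

n :  0  1  2  3  4  5  6  7  8  9 10 11 12 13 14 15 16 17 18 19 20 21 22 23 24 25
G :  0  1  2  0  1  2  3  4  5  3  4  5  0  1  2  0  1  2  3  4  5  3  4  5  0  1
G(n+12) = G(n) holds for n = 0,…,7 (a full window of length max(S) = 8), so the sequence is purely periodic with period 12.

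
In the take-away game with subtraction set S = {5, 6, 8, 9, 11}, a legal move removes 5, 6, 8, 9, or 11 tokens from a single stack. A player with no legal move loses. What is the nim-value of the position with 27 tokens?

G(0) = 0
G(1) = mex{} = 0
G(2) = mex{} = 0
G(3) = mex{} = 0
G(4) = mex{} = 0
G(5) = mex{0} = 1
G(6) = mex{0,0} = 1
G(7) = mex{0,0} = 1
G(8) = mex{0,0,0} = 1
G(9) = mex{0,0,0,0} = 1
G(10) = mex{1,0,0,0} = 2
G(11) = mex{1,1,0,0,0} = 2
G(12) = mex{1,1,0,0,0} = 2
G(13) = mex{1,1,1,0,0} = 2
G(14) = mex{1,1,1,1,0} = 2
G(15) = mex{2,1,1,1,0} = 3
G(16) = mex{2,2,1,1,1} = 0
G(17) = mex{2,2,1,1,1} = 0
G(18) = mex{2,2,2,1,1} = 0
G(19) = mex{2,2,2,2,1} = 0
G(20) = mex{3,2,2,2,1} = 0
G(21) = mex{0,3,2,2,2} = 1
G(22) = mex{0,0,2,2,2} = 1
G(23) = mex{0,0,3,2,2} = 1
G(24) = mex{0,0,0,3,2} = 1
G(25) = mex{0,0,0,0,2} = 1
G(26) = mex{1,0,0,0,3} = 2
G(27) = mex{1,1,0,0,0} = 2

2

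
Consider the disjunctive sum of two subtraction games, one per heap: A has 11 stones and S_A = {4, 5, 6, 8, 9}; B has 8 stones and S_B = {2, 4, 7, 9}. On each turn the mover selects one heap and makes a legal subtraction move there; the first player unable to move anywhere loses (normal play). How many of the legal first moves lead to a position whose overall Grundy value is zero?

4

Heap A, S = {4, 5, 6, 8, 9}:
n :  0  1  2  3  4  5  6  7  8  9 10 11
G :  0  0  0  0  1  1  1  1  2  2  2  2
G_A(11) = 2.
Heap B, S = {2, 4, 7, 9}:
n : 0 1 2 3 4 5 6 7 8
G : 0 0 1 1 2 2 0 3 1
G_B(8) = 1.
Combined Grundy value = 2 ⊕ 1 = 3.
A winning move leaves total XOR = 0, i.e. changes one component's Grundy value g to g ⊕ X where X is the current total.
Heap A: need g' = 2⊕3 = 1. Options: 11−4→G=1, 11−5→G=1, 11−6→G=1, 11−8→G=0, 11−9→G=0. Hits: 3.
Heap B: need g' = 1⊕3 = 2. Options: 8−2→G=0, 8−4→G=2, 8−7→G=0. Hits: 1.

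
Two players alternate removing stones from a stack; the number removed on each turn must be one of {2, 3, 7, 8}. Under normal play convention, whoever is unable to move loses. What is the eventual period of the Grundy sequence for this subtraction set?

G(0) = 0
G(1) = mex{} = 0
G(2) = mex{0} = 1
G(3) = mex{0,0} = 1
G(4) = mex{1,0} = 2
G(5) = mex{1,1} = 0
G(6) = mex{2,1} = 0
G(7) = mex{0,2,0} = 1
G(8) = mex{0,0,0,0} = 1
G(9) = mex{1,0,1,0} = 2
G(10) = mex{1,1,1,1} = 0
G(11) = mex{2,1,2,1} = 0
G(12) = mex{0,2,0,2} = 1
G(13) = mex{0,0,0,0} = 1
G(14) = mex{1,0,1,0} = 2
G(n+5) = G(n) holds for n = 0,…,7 (a full window of length max(S) = 8), so the sequence is purely periodic with period 5.

5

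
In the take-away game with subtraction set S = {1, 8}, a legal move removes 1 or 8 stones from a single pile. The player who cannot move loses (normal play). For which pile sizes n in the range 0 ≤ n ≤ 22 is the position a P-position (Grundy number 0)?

0, 2, 4, 6, 9, 11, 13, 15, 18, 20, 22

n :  0  1  2  3  4  5  6  7  8  9 10 11 12 13 14 15 16 17 18 19 20 21 22
G :  0  1  0  1  0  1  0  1  2  0  1  0  1  0  1  0  1  2  0  1  0  1  0
P-positions are exactly the n with G(n) = 0.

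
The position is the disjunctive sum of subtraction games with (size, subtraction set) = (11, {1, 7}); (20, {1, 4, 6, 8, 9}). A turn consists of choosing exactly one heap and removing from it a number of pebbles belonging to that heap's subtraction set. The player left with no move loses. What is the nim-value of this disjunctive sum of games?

Heap A, S = {1, 7}:
n :  0  1  2  3  4  5  6  7  8  9 10 11
G :  0  1  0  1  0  1  0  1  0  1  0  1
G_A(11) = 1.
Heap B, S = {1, 4, 6, 8, 9}:
G(0) = 0
G(1) = mex{0} = 1
G(2) = mex{1} = 0
G(3) = mex{0} = 1
G(4) = mex{1,0} = 2
G(5) = mex{2,1} = 0
G(6) = mex{0,0,0} = 1
G(7) = mex{1,1,1} = 0
G(8) = mex{0,2,0,0} = 1
G(9) = mex{1,0,1,1,0} = 2
G(10) = mex{2,1,2,0,1} = 3
G(11) = mex{3,0,0,1,0} = 2
G(12) = mex{2,1,1,2,1} = 0
G(13) = mex{0,2,0,0,2} = 1
G(14) = mex{1,3,1,1,0} = 2
G(15) = mex{2,2,2,0,1} = 3
G(16) = mex{3,0,3,1,0} = 2
G(17) = mex{2,1,2,2,1} = 0
G(18) = mex{0,2,0,3,2} = 1
G(19) = mex{1,3,1,2,3} = 0
G(20) = mex{0,2,2,0,2} = 1
G_B(20) = 1.
Combined Grundy value = 1 ⊕ 1 = 0.

0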